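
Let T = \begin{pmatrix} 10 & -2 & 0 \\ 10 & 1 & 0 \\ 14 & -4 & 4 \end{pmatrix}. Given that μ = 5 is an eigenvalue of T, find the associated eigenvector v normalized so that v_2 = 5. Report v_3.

T − 5I = [[5, -2, 0], [10, -4, 0], [14, -4, -1]].
Solving (T − 5I)v = 0 gives the eigenspace spanned by (2, 5, 8).
With v_2 = 5, v = (2, 5, 8), so v_3 = 8.

8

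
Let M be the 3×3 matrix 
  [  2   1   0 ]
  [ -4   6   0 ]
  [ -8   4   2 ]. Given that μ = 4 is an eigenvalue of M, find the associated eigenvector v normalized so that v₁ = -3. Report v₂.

M − 4I = [[-2, 1, 0], [-4, 2, 0], [-8, 4, -2]].
Solving (M − 4I)v = 0 gives the eigenspace spanned by (-3, -6, 0).
With v₁ = -3, v = (-3, -6, 0), so v₂ = -6.

-6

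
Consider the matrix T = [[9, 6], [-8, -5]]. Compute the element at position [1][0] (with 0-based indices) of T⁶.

-2912

Characteristic polynomial: r^2 - 4r + 3 = (r - 3)(r - 1), so the eigenvalues are 1, 3.
r=3: eigenvector (1, -1).
r=1: eigenvector (-3, 4).
P = [[1, -3], [-1, 4]], D = diag(3, 1), P⁻¹ = [[4, 3], [1, 1]].
T⁶ = P·diag(729, 1)·P⁻¹ = [[2913, 2184], [-2912, -2183]].
The requested entry is -2912.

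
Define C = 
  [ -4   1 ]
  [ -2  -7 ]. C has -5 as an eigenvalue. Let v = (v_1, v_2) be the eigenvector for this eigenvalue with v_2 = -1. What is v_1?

1

C + 5I = [[1, 1], [-2, -2]].
Solving (C + 5I)v = 0 gives the eigenspace spanned by (1, -1).
With v_2 = -1, v = (1, -1), so v_1 = 1.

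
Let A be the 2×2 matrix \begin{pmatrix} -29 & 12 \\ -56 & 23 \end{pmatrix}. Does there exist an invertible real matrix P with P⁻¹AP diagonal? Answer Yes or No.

Characteristic polynomial: p(r) = r^2 + 6r + 5 = (r + 1)(r + 5).
All 2 eigenvalues are distinct, so A is diagonalizable.

Yes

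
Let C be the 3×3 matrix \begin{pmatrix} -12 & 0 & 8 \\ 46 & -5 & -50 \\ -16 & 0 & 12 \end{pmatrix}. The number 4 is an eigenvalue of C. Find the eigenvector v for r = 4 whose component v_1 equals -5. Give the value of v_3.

-10

C − 4I = [[-16, 0, 8], [46, -9, -50], [-16, 0, 8]].
Solving (C − 4I)v = 0 gives the eigenspace spanned by (-5, 30, -10).
With v_1 = -5, v = (-5, 30, -10), so v_3 = -10.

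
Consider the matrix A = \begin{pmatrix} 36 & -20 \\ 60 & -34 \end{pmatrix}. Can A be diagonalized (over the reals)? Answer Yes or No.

Characteristic polynomial: p(t) = t^2 - 2t - 24 = (t - 6)(t + 4).
All 2 eigenvalues are distinct, so A is diagonalizable.

Yes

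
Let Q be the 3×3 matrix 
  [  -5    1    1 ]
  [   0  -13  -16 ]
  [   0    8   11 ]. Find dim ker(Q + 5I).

Q + 5I = [[0, 1, 1], [0, -8, -16], [0, 8, 16]].
This matrix has rank 2, so its null space has dimension 3 − 2 = 1.

1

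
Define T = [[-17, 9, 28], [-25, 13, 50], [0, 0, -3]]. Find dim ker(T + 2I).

1

T + 2I = [[-15, 9, 28], [-25, 15, 50], [0, 0, -1]].
This matrix has rank 2, so its null space has dimension 3 − 2 = 1.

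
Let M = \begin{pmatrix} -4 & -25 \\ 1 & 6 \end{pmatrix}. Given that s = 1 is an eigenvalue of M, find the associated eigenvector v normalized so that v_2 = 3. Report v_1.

M − 1I = [[-5, -25], [1, 5]].
Solving (M − 1I)v = 0 gives the eigenspace spanned by (-15, 3).
With v_2 = 3, v = (-15, 3), so v_1 = -15.

-15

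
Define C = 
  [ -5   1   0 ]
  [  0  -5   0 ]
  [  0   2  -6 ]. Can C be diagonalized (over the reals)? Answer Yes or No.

Characteristic polynomial: p(t) = t^3 + 16t^2 + 85t + 150 = (t + 5)^2(t + 6).
t = -5 has algebraic multiplicity 2; rank(C + 5I) = 2, so geometric multiplicity = 1.
Geometric multiplicity < algebraic multiplicity, so C is not diagonalizable.

No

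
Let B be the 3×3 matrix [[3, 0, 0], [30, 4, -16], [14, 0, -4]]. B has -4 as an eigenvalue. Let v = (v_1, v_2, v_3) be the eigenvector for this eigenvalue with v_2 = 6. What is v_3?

B + 4I = [[7, 0, 0], [30, 8, -16], [14, 0, 0]].
Solving (B + 4I)v = 0 gives the eigenspace spanned by (0, 6, 3).
With v_2 = 6, v = (0, 6, 3), so v_3 = 3.

3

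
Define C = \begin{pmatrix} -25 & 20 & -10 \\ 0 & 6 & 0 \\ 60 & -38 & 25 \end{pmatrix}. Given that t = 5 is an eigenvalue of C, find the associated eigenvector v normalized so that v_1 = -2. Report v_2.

0

C − 5I = [[-30, 20, -10], [0, 1, 0], [60, -38, 20]].
Solving (C − 5I)v = 0 gives the eigenspace spanned by (-2, 0, 6).
With v_1 = -2, v = (-2, 0, 6), so v_2 = 0.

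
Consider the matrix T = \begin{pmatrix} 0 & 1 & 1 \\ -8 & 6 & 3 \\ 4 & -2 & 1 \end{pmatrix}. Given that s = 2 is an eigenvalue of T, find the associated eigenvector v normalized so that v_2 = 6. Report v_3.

0

T − 2I = [[-2, 1, 1], [-8, 4, 3], [4, -2, -1]].
Solving (T − 2I)v = 0 gives the eigenspace spanned by (3, 6, 0).
With v_2 = 6, v = (3, 6, 0), so v_3 = 0.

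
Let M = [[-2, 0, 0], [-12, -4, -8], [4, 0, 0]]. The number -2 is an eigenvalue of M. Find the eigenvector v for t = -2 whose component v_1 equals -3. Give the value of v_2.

-6

M + 2I = [[0, 0, 0], [-12, -2, -8], [4, 0, 2]].
Solving (M + 2I)v = 0 gives the eigenspace spanned by (-3, -6, 6).
With v_1 = -3, v = (-3, -6, 6), so v_2 = -6.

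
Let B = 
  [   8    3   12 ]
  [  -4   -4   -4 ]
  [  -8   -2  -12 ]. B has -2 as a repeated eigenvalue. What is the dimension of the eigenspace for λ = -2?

1

B + 2I = [[10, 3, 12], [-4, -2, -4], [-8, -2, -10]].
This matrix has rank 2, so its null space has dimension 3 − 2 = 1.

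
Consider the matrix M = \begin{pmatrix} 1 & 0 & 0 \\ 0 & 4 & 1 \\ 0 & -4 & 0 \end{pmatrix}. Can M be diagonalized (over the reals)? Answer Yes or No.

Characteristic polynomial: p(t) = t^3 - 5t^2 + 8t - 4 = (t - 2)^2(t - 1).
t = 2 has algebraic multiplicity 2; rank(M − 2I) = 2, so geometric multiplicity = 1.
Geometric multiplicity < algebraic multiplicity, so M is not diagonalizable.

No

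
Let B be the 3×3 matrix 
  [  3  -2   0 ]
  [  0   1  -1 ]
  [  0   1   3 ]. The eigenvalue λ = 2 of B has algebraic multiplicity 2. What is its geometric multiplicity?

1

B − 2I = [[1, -2, 0], [0, -1, -1], [0, 1, 1]].
This matrix has rank 2, so its null space has dimension 3 − 2 = 1.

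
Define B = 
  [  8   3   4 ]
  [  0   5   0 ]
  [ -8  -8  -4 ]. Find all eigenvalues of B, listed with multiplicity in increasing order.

Characteristic polynomial: p(λ) = λ^3 - 9λ^2 + 20λ = λ(λ - 5)(λ - 4).
Roots (with multiplicity): 0, 4, 5.

0, 4, 5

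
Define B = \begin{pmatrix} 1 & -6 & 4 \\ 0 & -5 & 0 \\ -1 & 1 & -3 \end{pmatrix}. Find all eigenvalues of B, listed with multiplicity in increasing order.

Characteristic polynomial: p(μ) = μ^3 + 7μ^2 + 11μ + 5 = (μ + 1)^2(μ + 5).
Roots (with multiplicity): -5, -1, -1.

-5, -1, -1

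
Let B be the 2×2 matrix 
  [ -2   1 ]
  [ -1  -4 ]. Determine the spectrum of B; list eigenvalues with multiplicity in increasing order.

-3, -3

Characteristic polynomial: p(μ) = μ^2 + 6μ + 9 = (μ + 3)^2.
Roots (with multiplicity): -3, -3.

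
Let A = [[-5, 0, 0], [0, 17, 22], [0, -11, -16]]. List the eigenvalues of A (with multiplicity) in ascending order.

-5, -5, 6

Characteristic polynomial: p(t) = t^3 + 4t^2 - 35t - 150 = (t - 6)(t + 5)^2.
Roots (with multiplicity): -5, -5, 6.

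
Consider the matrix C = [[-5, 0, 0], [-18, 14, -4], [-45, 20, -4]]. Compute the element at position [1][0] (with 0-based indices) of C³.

Characteristic polynomial: μ^3 - 5μ^2 - 26μ + 120 = (μ - 6)(μ - 4)(μ + 5), so the eigenvalues are -5, 4, 6.
μ=-5: eigenvector (1, 2, 5).
μ=6: eigenvector (0, 1, 2).
μ=4: eigenvector (0, 2, 5).
P = [[1, 0, 0], [2, 1, 2], [5, 2, 5]], D = diag(-5, 6, 4), P⁻¹ = [[1, 0, 0], [0, 5, -2], [-1, -2, 1]].
C³ = P·diag(-125, 216, 64)·P⁻¹ = [[-125, 0, 0], [-378, 824, -304], [-945, 1520, -544]].
The requested entry is -378.

-378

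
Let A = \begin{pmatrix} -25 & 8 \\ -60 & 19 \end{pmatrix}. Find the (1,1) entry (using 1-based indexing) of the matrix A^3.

-745

Characteristic polynomial: λ^2 + 6λ + 5 = (λ + 1)(λ + 5), so the eigenvalues are -5, -1.
λ=-1: eigenvector (1, 3).
λ=-5: eigenvector (-2, -5).
P = [[1, -2], [3, -5]], D = diag(-1, -5), P⁻¹ = [[-5, 2], [-3, 1]].
A³ = P·diag(-1, -125)·P⁻¹ = [[-745, 248], [-1860, 619]].
The requested entry is -745.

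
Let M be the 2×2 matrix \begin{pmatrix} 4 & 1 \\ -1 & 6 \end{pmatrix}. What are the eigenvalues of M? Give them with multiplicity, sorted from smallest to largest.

Characteristic polynomial: p(μ) = μ^2 - 10μ + 25 = (μ - 5)^2.
Roots (with multiplicity): 5, 5.

5, 5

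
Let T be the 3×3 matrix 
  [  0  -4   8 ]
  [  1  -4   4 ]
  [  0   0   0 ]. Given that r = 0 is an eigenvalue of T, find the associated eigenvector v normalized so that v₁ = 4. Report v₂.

2

T = [[0, -4, 8], [1, -4, 4], [0, 0, 0]].
Solving (T)v = 0 gives the eigenspace spanned by (4, 2, 1).
With v₁ = 4, v = (4, 2, 1), so v₂ = 2.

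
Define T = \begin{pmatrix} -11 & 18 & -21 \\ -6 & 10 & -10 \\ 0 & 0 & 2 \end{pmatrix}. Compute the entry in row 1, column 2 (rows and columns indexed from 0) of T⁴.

30

Characteristic polynomial: μ^3 - μ^2 - 4μ + 4 = (μ - 2)(μ - 1)(μ + 2), so the eigenvalues are -2, 1, 2.
μ=1: eigenvector (-3, -2, 0).
μ=-2: eigenvector (2, 1, 0).
μ=2: eigenvector (-3, -1, 1).
P = [[-3, 2, -3], [-2, 1, -1], [0, 0, 1]], D = diag(1, -2, 2), P⁻¹ = [[1, -2, 1], [2, -3, 3], [0, 0, 1]].
T⁴ = P·diag(1, 16, 16)·P⁻¹ = [[61, -90, 45], [30, -44, 30], [0, 0, 16]].
The requested entry is 30.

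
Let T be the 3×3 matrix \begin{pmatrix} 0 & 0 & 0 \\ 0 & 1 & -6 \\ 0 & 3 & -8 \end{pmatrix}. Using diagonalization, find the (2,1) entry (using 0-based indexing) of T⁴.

-609

Characteristic polynomial: s^3 + 7s^2 + 10s = s(s + 2)(s + 5), so the eigenvalues are -5, -2, 0.
s=0: eigenvector (1, 0, 0).
s=-5: eigenvector (0, 1, 1).
s=-2: eigenvector (0, -2, -1).
P = [[1, 0, 0], [0, 1, -2], [0, 1, -1]], D = diag(0, -5, -2), P⁻¹ = [[1, 0, 0], [0, -1, 2], [0, -1, 1]].
T⁴ = P·diag(0, 625, 16)·P⁻¹ = [[0, 0, 0], [0, -593, 1218], [0, -609, 1234]].
The requested entry is -609.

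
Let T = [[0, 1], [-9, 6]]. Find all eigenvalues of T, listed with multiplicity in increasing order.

3, 3

Characteristic polynomial: p(μ) = μ^2 - 6μ + 9 = (μ - 3)^2.
Roots (with multiplicity): 3, 3.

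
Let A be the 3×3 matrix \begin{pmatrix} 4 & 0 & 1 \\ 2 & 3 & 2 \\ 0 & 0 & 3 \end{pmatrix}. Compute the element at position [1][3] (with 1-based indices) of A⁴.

175

Characteristic polynomial: λ^3 - 10λ^2 + 33λ - 36 = (λ - 4)(λ - 3)^2, so the eigenvalues are 3, 3, 4.
λ=3: eigenvector (0, -1, 0).
λ=4: eigenvector (1, 2, 0).
λ=3: eigenvector (-1, -2, 1).
P = [[0, 1, -1], [-1, 2, -2], [0, 0, 1]], D = diag(3, 4, 3), P⁻¹ = [[2, -1, 0], [1, 0, 1], [0, 0, 1]].
A⁴ = P·diag(81, 256, 81)·P⁻¹ = [[256, 0, 175], [350, 81, 350], [0, 0, 81]].
The requested entry is 175.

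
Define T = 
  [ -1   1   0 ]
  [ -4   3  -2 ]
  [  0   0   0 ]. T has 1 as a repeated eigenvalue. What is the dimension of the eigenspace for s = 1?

T − 1I = [[-2, 1, 0], [-4, 2, -2], [0, 0, -1]].
This matrix has rank 2, so its null space has dimension 3 − 2 = 1.

1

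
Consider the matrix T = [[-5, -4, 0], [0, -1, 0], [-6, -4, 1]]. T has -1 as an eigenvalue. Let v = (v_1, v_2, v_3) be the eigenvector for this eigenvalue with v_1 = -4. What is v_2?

T + 1I = [[-4, -4, 0], [0, 0, 0], [-6, -4, 2]].
Solving (T + 1I)v = 0 gives the eigenspace spanned by (-4, 4, -4).
With v_1 = -4, v = (-4, 4, -4), so v_2 = 4.

4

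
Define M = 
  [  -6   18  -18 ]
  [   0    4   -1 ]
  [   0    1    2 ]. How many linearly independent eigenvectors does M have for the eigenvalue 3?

M − 3I = [[-9, 18, -18], [0, 1, -1], [0, 1, -1]].
This matrix has rank 2, so its null space has dimension 3 − 2 = 1.

1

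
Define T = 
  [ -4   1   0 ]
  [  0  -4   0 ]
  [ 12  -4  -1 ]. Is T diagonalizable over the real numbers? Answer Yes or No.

Characteristic polynomial: p(r) = r^3 + 9r^2 + 24r + 16 = (r + 1)(r + 4)^2.
r = -4 has algebraic multiplicity 2; rank(T + 4I) = 2, so geometric multiplicity = 1.
Geometric multiplicity < algebraic multiplicity, so T is not diagonalizable.

No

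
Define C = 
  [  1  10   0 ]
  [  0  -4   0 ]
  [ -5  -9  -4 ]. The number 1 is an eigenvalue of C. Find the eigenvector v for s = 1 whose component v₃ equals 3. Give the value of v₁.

-3

C − 1I = [[0, 10, 0], [0, -5, 0], [-5, -9, -5]].
Solving (C − 1I)v = 0 gives the eigenspace spanned by (-3, 0, 3).
With v₃ = 3, v = (-3, 0, 3), so v₁ = -3.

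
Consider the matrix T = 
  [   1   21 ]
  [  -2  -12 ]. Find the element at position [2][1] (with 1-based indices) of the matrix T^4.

1342

Characteristic polynomial: λ^2 + 11λ + 30 = (λ + 5)(λ + 6), so the eigenvalues are -6, -5.
λ=-6: eigenvector (-3, 1).
λ=-5: eigenvector (7, -2).
P = [[-3, 7], [1, -2]], D = diag(-6, -5), P⁻¹ = [[2, 7], [1, 3]].
T⁴ = P·diag(1296, 625)·P⁻¹ = [[-3401, -14091], [1342, 5322]].
The requested entry is 1342.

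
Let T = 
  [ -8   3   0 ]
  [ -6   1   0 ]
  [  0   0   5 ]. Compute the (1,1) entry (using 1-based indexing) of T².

46

Characteristic polynomial: s^3 + 2s^2 - 25s - 50 = (s - 5)(s + 2)(s + 5), so the eigenvalues are -5, -2, 5.
s=-5: eigenvector (1, 1, 0).
s=-2: eigenvector (1, 2, 0).
s=5: eigenvector (0, 0, 1).
P = [[1, 1, 0], [1, 2, 0], [0, 0, 1]], D = diag(-5, -2, 5), P⁻¹ = [[2, -1, 0], [-1, 1, 0], [0, 0, 1]].
T² = P·diag(25, 4, 25)·P⁻¹ = [[46, -21, 0], [42, -17, 0], [0, 0, 25]].
The requested entry is 46.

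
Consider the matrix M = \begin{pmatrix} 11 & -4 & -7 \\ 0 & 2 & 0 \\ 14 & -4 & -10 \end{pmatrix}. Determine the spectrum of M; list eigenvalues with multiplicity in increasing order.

-3, 2, 4

Characteristic polynomial: p(μ) = μ^3 - 3μ^2 - 10μ + 24 = (μ - 4)(μ - 2)(μ + 3).
Roots (with multiplicity): -3, 2, 4.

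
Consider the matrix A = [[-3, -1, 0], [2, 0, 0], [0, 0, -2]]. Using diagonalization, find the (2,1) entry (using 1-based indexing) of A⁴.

Characteristic polynomial: s^3 + 5s^2 + 8s + 4 = (s + 1)(s + 2)^2, so the eigenvalues are -2, -2, -1.
s=-1: eigenvector (-1, 2, 0).
s=-2: eigenvector (1, -1, 0).
s=-2: eigenvector (0, 0, 1).
P = [[-1, 1, 0], [2, -1, 0], [0, 0, 1]], D = diag(-1, -2, -2), P⁻¹ = [[1, 1, 0], [2, 1, 0], [0, 0, 1]].
A⁴ = P·diag(1, 16, 16)·P⁻¹ = [[31, 15, 0], [-30, -14, 0], [0, 0, 16]].
The requested entry is -30.

-30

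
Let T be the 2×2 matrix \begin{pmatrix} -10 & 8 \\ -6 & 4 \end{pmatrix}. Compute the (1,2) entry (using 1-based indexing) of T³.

224

Characteristic polynomial: r^2 + 6r + 8 = (r + 2)(r + 4), so the eigenvalues are -4, -2.
r=-2: eigenvector (1, 1).
r=-4: eigenvector (4, 3).
P = [[1, 4], [1, 3]], D = diag(-2, -4), P⁻¹ = [[-3, 4], [1, -1]].
T³ = P·diag(-8, -64)·P⁻¹ = [[-232, 224], [-168, 160]].
The requested entry is 224.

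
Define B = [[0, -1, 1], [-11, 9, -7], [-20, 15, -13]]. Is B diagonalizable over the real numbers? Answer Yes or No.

No

Characteristic polynomial: p(t) = t^3 + 4t^2 - 3t - 18 = (t - 2)(t + 3)^2.
t = -3 has algebraic multiplicity 2; rank(B + 3I) = 2, so geometric multiplicity = 1.
Geometric multiplicity < algebraic multiplicity, so B is not diagonalizable.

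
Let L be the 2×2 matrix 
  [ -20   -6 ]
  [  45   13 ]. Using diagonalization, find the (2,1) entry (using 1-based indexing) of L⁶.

Characteristic polynomial: μ^2 + 7μ + 10 = (μ + 2)(μ + 5), so the eigenvalues are -5, -2.
μ=-5: eigenvector (2, -5).
μ=-2: eigenvector (1, -3).
P = [[2, 1], [-5, -3]], D = diag(-5, -2), P⁻¹ = [[3, 1], [-5, -2]].
L⁶ = P·diag(15625, 64)·P⁻¹ = [[93430, 31122], [-233415, -77741]].
The requested entry is -233415.

-233415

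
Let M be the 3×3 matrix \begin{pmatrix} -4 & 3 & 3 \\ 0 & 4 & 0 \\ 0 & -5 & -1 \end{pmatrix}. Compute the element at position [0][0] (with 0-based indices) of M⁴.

Characteristic polynomial: r^3 + r^2 - 16r - 16 = (r - 4)(r + 1)(r + 4), so the eigenvalues are -4, -1, 4.
r=-4: eigenvector (1, 0, 0).
r=4: eigenvector (0, 1, -1).
r=-1: eigenvector (1, 0, 1).
P = [[1, 0, 1], [0, 1, 0], [0, -1, 1]], D = diag(-4, 4, -1), P⁻¹ = [[1, -1, -1], [0, 1, 0], [0, 1, 1]].
M⁴ = P·diag(256, 256, 1)·P⁻¹ = [[256, -255, -255], [0, 256, 0], [0, -255, 1]].
The requested entry is 256.

256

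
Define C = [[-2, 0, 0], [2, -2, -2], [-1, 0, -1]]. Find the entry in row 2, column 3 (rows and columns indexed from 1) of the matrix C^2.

6

Characteristic polynomial: λ^3 + 5λ^2 + 8λ + 4 = (λ + 1)(λ + 2)^2, so the eigenvalues are -2, -2, -1.
λ=-2: eigenvector (1, -2, 1).
λ=-2: eigenvector (0, 1, 0).
λ=-1: eigenvector (0, -2, 1).
P = [[1, 0, 0], [-2, 1, -2], [1, 0, 1]], D = diag(-2, -2, -1), P⁻¹ = [[1, 0, 0], [0, 1, 2], [-1, 0, 1]].
C² = P·diag(4, 4, 1)·P⁻¹ = [[4, 0, 0], [-6, 4, 6], [3, 0, 1]].
The requested entry is 6.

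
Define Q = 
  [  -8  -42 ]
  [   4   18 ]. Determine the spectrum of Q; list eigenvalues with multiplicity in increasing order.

Characteristic polynomial: p(s) = s^2 - 10s + 24 = (s - 6)(s - 4).
Roots (with multiplicity): 4, 6.

4, 6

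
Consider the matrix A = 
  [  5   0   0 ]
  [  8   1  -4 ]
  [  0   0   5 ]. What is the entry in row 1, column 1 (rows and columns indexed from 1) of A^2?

25

Characteristic polynomial: λ^3 - 11λ^2 + 35λ - 25 = (λ - 5)^2(λ - 1), so the eigenvalues are 1, 5, 5.
λ=5: eigenvector (1, 0, 2).
λ=5: eigenvector (1, 1, 1).
λ=1: eigenvector (0, 1, 0).
P = [[1, 1, 0], [0, 1, 1], [2, 1, 0]], D = diag(5, 5, 1), P⁻¹ = [[-1, 0, 1], [2, 0, -1], [-2, 1, 1]].
A² = P·diag(25, 25, 1)·P⁻¹ = [[25, 0, 0], [48, 1, -24], [0, 0, 25]].
The requested entry is 25.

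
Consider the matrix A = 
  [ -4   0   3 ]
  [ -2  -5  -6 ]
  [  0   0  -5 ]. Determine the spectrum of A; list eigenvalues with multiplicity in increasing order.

Characteristic polynomial: p(t) = t^3 + 14t^2 + 65t + 100 = (t + 4)(t + 5)^2.
Roots (with multiplicity): -5, -5, -4.

-5, -5, -4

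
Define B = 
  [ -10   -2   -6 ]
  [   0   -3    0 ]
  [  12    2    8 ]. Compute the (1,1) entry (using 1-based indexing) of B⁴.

Characteristic polynomial: t^3 + 5t^2 - 2t - 24 = (t - 2)(t + 3)(t + 4), so the eigenvalues are -4, -3, 2.
t=2: eigenvector (1, 0, -2).
t=-3: eigenvector (-2, 1, 2).
t=-4: eigenvector (1, 0, -1).
P = [[1, -2, 1], [0, 1, 0], [-2, 2, -1]], D = diag(2, -3, -4), P⁻¹ = [[-1, 0, -1], [0, 1, 0], [2, 2, 1]].
B⁴ = P·diag(16, 81, 256)·P⁻¹ = [[496, 350, 240], [0, 81, 0], [-480, -350, -224]].
The requested entry is 496.

496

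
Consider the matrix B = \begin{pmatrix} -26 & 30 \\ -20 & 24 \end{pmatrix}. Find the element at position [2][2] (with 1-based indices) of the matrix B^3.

Characteristic polynomial: μ^2 + 2μ - 24 = (μ - 4)(μ + 6), so the eigenvalues are -6, 4.
μ=4: eigenvector (-1, -1).
μ=-6: eigenvector (3, 2).
P = [[-1, 3], [-1, 2]], D = diag(4, -6), P⁻¹ = [[2, -3], [1, -1]].
B³ = P·diag(64, -216)·P⁻¹ = [[-776, 840], [-560, 624]].
The requested entry is 624.

624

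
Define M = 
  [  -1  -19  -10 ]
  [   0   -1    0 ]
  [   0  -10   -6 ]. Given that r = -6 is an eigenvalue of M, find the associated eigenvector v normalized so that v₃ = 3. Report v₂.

M + 6I = [[5, -19, -10], [0, 5, 0], [0, -10, 0]].
Solving (M + 6I)v = 0 gives the eigenspace spanned by (6, 0, 3).
With v₃ = 3, v = (6, 0, 3), so v₂ = 0.

0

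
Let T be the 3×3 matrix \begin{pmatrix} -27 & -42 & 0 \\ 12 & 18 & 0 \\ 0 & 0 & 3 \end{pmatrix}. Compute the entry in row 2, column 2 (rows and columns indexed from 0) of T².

Characteristic polynomial: λ^3 + 6λ^2 - 9λ - 54 = (λ - 3)(λ + 3)(λ + 6), so the eigenvalues are -6, -3, 3.
λ=-3: eigenvector (-7, 4, 0).
λ=-6: eigenvector (-2, 1, 0).
λ=3: eigenvector (0, 0, 1).
P = [[-7, -2, 0], [4, 1, 0], [0, 0, 1]], D = diag(-3, -6, 3), P⁻¹ = [[1, 2, 0], [-4, -7, 0], [0, 0, 1]].
T² = P·diag(9, 36, 9)·P⁻¹ = [[225, 378, 0], [-108, -180, 0], [0, 0, 9]].
The requested entry is 9.

9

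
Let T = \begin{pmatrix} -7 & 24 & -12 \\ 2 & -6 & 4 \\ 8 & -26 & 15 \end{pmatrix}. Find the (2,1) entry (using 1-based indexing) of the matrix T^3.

14

Characteristic polynomial: λ^3 - 2λ^2 - λ + 2 = (λ - 2)(λ - 1)(λ + 1), so the eigenvalues are -1, 1, 2.
λ=1: eigenvector (-3, -2, -2).
λ=-1: eigenvector (-2, 0, 1).
λ=2: eigenvector (0, 1, 2).
P = [[-3, -2, 0], [-2, 0, 1], [-2, 1, 2]], D = diag(1, -1, 2), P⁻¹ = [[1, -4, 2], [-2, 6, -3], [2, -7, 4]].
T³ = P·diag(1, -1, 8)·P⁻¹ = [[-7, 24, -12], [14, -48, 28], [32, -110, 63]].
The requested entry is 14.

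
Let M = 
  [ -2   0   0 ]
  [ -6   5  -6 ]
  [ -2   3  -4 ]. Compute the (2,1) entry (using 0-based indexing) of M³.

Characteristic polynomial: r^3 + r^2 - 4r - 4 = (r - 2)(r + 1)(r + 2), so the eigenvalues are -2, -1, 2.
r=-2: eigenvector (1, 0, -1).
r=-1: eigenvector (0, 1, 1).
r=2: eigenvector (0, -2, -1).
P = [[1, 0, 0], [0, 1, -2], [-1, 1, -1]], D = diag(-2, -1, 2), P⁻¹ = [[1, 0, 0], [2, -1, 2], [1, -1, 1]].
M³ = P·diag(-8, -1, 8)·P⁻¹ = [[-8, 0, 0], [-18, 17, -18], [-2, 9, -10]].
The requested entry is 9.

9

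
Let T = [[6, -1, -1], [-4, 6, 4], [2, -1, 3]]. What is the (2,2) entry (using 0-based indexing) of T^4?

Characteristic polynomial: s^3 - 15s^2 + 74s - 120 = (s - 6)(s - 5)(s - 4), so the eigenvalues are 4, 5, 6.
s=4: eigenvector (1, 2, 0).
s=5: eigenvector (1, 0, 1).
s=6: eigenvector (-1, 1, -1).
P = [[1, 1, -1], [2, 0, 1], [0, 1, -1]], D = diag(4, 5, 6), P⁻¹ = [[1, 0, -1], [-2, 1, 3], [-2, 1, 2]].
T⁴ = P·diag(256, 625, 1296)·P⁻¹ = [[1598, -671, -973], [-2080, 1296, 2080], [1342, -671, -717]].
The requested entry is -717.

-717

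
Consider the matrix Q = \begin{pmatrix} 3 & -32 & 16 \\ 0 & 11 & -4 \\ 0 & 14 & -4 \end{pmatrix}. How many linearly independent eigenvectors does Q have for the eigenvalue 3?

2

Q − 3I = [[0, -32, 16], [0, 8, -4], [0, 14, -7]].
This matrix has rank 1, so its null space has dimension 3 − 1 = 2.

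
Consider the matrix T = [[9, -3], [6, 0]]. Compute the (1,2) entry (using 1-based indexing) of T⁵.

-7533

Characteristic polynomial: s^2 - 9s + 18 = (s - 6)(s - 3), so the eigenvalues are 3, 6.
s=6: eigenvector (1, 1).
s=3: eigenvector (-1, -2).
P = [[1, -1], [1, -2]], D = diag(6, 3), P⁻¹ = [[2, -1], [1, -1]].
T⁵ = P·diag(7776, 243)·P⁻¹ = [[15309, -7533], [15066, -7290]].
The requested entry is -7533.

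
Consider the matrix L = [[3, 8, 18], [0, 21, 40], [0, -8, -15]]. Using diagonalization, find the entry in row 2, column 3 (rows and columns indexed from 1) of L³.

Characteristic polynomial: μ^3 - 9μ^2 + 23μ - 15 = (μ - 5)(μ - 3)(μ - 1), so the eigenvalues are 1, 3, 5.
μ=3: eigenvector (1, 0, 0).
μ=5: eigenvector (2, 5, -2).
μ=1: eigenvector (-1, -2, 1).
P = [[1, 2, -1], [0, 5, -2], [0, -2, 1]], D = diag(3, 5, 1), P⁻¹ = [[1, 0, 1], [0, 1, 2], [0, 2, 5]].
L³ = P·diag(27, 125, 1)·P⁻¹ = [[27, 248, 522], [0, 621, 1240], [0, -248, -495]].
The requested entry is 1240.

1240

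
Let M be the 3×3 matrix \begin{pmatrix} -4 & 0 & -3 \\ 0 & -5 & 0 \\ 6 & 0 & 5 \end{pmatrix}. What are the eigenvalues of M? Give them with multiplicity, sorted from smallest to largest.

-5, -1, 2

Characteristic polynomial: p(λ) = λ^3 + 4λ^2 - 7λ - 10 = (λ - 2)(λ + 1)(λ + 5).
Roots (with multiplicity): -5, -1, 2.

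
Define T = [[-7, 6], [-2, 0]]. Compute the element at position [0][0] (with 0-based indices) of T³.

Characteristic polynomial: λ^2 + 7λ + 12 = (λ + 3)(λ + 4), so the eigenvalues are -4, -3.
λ=-3: eigenvector (3, 2).
λ=-4: eigenvector (-2, -1).
P = [[3, -2], [2, -1]], D = diag(-3, -4), P⁻¹ = [[-1, 2], [-2, 3]].
T³ = P·diag(-27, -64)·P⁻¹ = [[-175, 222], [-74, 84]].
The requested entry is -175.

-175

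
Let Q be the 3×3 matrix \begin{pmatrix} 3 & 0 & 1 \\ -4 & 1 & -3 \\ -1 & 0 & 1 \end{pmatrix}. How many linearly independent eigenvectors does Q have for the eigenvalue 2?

1

Q − 2I = [[1, 0, 1], [-4, -1, -3], [-1, 0, -1]].
This matrix has rank 2, so its null space has dimension 3 − 2 = 1.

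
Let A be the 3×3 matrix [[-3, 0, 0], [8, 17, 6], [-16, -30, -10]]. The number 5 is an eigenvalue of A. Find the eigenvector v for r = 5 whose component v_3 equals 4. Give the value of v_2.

-2

A − 5I = [[-8, 0, 0], [8, 12, 6], [-16, -30, -15]].
Solving (A − 5I)v = 0 gives the eigenspace spanned by (0, -2, 4).
With v_3 = 4, v = (0, -2, 4), so v_2 = -2.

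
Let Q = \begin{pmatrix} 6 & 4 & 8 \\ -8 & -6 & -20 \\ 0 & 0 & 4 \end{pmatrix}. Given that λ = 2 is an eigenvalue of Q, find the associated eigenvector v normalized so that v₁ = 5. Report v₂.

-5

Q − 2I = [[4, 4, 8], [-8, -8, -20], [0, 0, 2]].
Solving (Q − 2I)v = 0 gives the eigenspace spanned by (5, -5, 0).
With v₁ = 5, v = (5, -5, 0), so v₂ = -5.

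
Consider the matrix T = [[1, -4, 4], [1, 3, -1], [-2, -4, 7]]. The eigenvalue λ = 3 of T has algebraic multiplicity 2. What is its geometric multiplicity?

1

T − 3I = [[-2, -4, 4], [1, 0, -1], [-2, -4, 4]].
This matrix has rank 2, so its null space has dimension 3 − 2 = 1.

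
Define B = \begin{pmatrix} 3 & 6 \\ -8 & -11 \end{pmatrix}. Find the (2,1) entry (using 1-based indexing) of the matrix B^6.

Characteristic polynomial: λ^2 + 8λ + 15 = (λ + 3)(λ + 5), so the eigenvalues are -5, -3.
λ=-3: eigenvector (1, -1).
λ=-5: eigenvector (-3, 4).
P = [[1, -3], [-1, 4]], D = diag(-3, -5), P⁻¹ = [[4, 3], [1, 1]].
B⁶ = P·diag(729, 15625)·P⁻¹ = [[-43959, -44688], [59584, 60313]].
The requested entry is 59584.

59584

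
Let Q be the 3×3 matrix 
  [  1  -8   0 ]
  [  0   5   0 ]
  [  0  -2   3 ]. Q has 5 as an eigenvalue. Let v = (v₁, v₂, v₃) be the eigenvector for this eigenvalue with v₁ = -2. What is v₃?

-1

Q − 5I = [[-4, -8, 0], [0, 0, 0], [0, -2, -2]].
Solving (Q − 5I)v = 0 gives the eigenspace spanned by (-2, 1, -1).
With v₁ = -2, v = (-2, 1, -1), so v₃ = -1.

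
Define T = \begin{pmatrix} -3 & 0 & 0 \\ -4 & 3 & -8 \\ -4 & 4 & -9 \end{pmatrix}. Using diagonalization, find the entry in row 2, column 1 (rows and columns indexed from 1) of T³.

-196

Characteristic polynomial: λ^3 + 9λ^2 + 23λ + 15 = (λ + 1)(λ + 3)(λ + 5), so the eigenvalues are -5, -3, -1.
λ=-3: eigenvector (1, -2, -2).
λ=-5: eigenvector (0, 1, 1).
λ=-1: eigenvector (0, -2, -1).
P = [[1, 0, 0], [-2, 1, -2], [-2, 1, -1]], D = diag(-3, -5, -1), P⁻¹ = [[1, 0, 0], [2, -1, 2], [0, -1, 1]].
T³ = P·diag(-27, -125, -1)·P⁻¹ = [[-27, 0, 0], [-196, 123, -248], [-196, 124, -249]].
The requested entry is -196.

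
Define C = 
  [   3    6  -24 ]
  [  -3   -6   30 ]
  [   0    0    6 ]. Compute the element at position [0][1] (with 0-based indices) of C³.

54

Characteristic polynomial: μ^3 - 3μ^2 - 18μ = μ(μ - 6)(μ + 3), so the eigenvalues are -3, 0, 6.
μ=-3: eigenvector (1, -1, 0).
μ=0: eigenvector (2, -1, 0).
μ=6: eigenvector (-2, 3, 1).
P = [[1, 2, -2], [-1, -1, 3], [0, 0, 1]], D = diag(-3, 0, 6), P⁻¹ = [[-1, -2, 4], [1, 1, -1], [0, 0, 1]].
C³ = P·diag(-27, 0, 216)·P⁻¹ = [[27, 54, -540], [-27, -54, 756], [0, 0, 216]].
The requested entry is 54.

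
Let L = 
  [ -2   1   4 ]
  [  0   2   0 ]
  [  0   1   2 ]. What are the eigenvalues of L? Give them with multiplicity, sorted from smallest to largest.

Characteristic polynomial: p(t) = t^3 - 2t^2 - 4t + 8 = (t - 2)^2(t + 2).
Roots (with multiplicity): -2, 2, 2.

-2, 2, 2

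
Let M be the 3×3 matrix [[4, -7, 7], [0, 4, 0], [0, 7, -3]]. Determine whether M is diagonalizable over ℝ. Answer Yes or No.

Characteristic polynomial: p(μ) = μ^3 - 5μ^2 - 8μ + 48 = (μ - 4)^2(μ + 3).
μ = 4 has algebraic multiplicity 2; rank(M − 4I) = 1, so geometric multiplicity = 2.
Every eigenvalue has geometric = algebraic multiplicity, so M is diagonalizable.

Yes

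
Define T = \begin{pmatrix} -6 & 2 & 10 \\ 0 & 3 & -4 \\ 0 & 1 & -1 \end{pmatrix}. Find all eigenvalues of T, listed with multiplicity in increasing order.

-6, 1, 1

Characteristic polynomial: p(s) = s^3 + 4s^2 - 11s + 6 = (s - 1)^2(s + 6).
Roots (with multiplicity): -6, 1, 1.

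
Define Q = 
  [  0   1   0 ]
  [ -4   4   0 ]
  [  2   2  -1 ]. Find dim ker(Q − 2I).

Q − 2I = [[-2, 1, 0], [-4, 2, 0], [2, 2, -3]].
This matrix has rank 2, so its null space has dimension 3 − 2 = 1.

1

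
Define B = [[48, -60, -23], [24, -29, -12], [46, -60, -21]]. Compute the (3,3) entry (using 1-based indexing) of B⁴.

2527

Characteristic polynomial: λ^3 + 2λ^2 - 13λ + 10 = (λ - 2)(λ - 1)(λ + 5), so the eigenvalues are -5, 1, 2.
λ=-5: eigenvector (2, 1, 2).
λ=2: eigenvector (-1, 0, -2).
λ=1: eigenvector (5, 2, 5).
P = [[2, -1, 5], [1, 0, 2], [2, -2, 5]], D = diag(-5, 2, 1), P⁻¹ = [[-4, 5, 2], [1, 0, -1], [2, -2, -1]].
B⁴ = P·diag(625, 16, 1)·P⁻¹ = [[-5006, 6240, 2511], [-2496, 3121, 1248], [-5022, 6240, 2527]].
The requested entry is 2527.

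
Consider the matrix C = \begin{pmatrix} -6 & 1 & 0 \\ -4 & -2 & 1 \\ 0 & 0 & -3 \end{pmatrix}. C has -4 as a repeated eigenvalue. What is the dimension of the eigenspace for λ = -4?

1

C + 4I = [[-2, 1, 0], [-4, 2, 1], [0, 0, 1]].
This matrix has rank 2, so its null space has dimension 3 − 2 = 1.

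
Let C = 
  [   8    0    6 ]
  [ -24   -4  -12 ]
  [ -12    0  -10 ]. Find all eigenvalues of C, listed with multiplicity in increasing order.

-4, -4, 2

Characteristic polynomial: p(t) = t^3 + 6t^2 - 32 = (t - 2)(t + 4)^2.
Roots (with multiplicity): -4, -4, 2.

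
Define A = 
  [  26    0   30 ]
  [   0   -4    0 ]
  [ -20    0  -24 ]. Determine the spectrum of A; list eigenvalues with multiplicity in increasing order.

Characteristic polynomial: p(r) = r^3 + 2r^2 - 32r - 96 = (r - 6)(r + 4)^2.
Roots (with multiplicity): -4, -4, 6.

-4, -4, 6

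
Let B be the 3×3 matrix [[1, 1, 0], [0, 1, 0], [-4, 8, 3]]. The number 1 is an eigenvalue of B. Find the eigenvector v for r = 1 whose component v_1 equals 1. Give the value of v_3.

2

B − 1I = [[0, 1, 0], [0, 0, 0], [-4, 8, 2]].
Solving (B − 1I)v = 0 gives the eigenspace spanned by (1, 0, 2).
With v_1 = 1, v = (1, 0, 2), so v_3 = 2.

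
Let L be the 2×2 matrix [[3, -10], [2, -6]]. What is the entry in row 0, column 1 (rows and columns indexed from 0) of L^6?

Characteristic polynomial: λ^2 + 3λ + 2 = (λ + 1)(λ + 2), so the eigenvalues are -2, -1.
λ=-1: eigenvector (5, 2).
λ=-2: eigenvector (2, 1).
P = [[5, 2], [2, 1]], D = diag(-1, -2), P⁻¹ = [[1, -2], [-2, 5]].
L⁶ = P·diag(1, 64)·P⁻¹ = [[-251, 630], [-126, 316]].
The requested entry is 630.

630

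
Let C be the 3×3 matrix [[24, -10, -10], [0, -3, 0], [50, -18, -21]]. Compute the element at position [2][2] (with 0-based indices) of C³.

Characteristic polynomial: λ^3 - 13λ - 12 = (λ - 4)(λ + 1)(λ + 3), so the eigenvalues are -3, -1, 4.
λ=-3: eigenvector (0, 1, -1).
λ=4: eigenvector (1, 0, 2).
λ=-1: eigenvector (2, 0, 5).
P = [[0, 1, 2], [1, 0, 0], [-1, 2, 5]], D = diag(-3, 4, -1), P⁻¹ = [[0, 1, 0], [5, -2, -2], [-2, 1, 1]].
C³ = P·diag(-27, 64, -1)·P⁻¹ = [[324, -130, -130], [0, -27, 0], [650, -234, -261]].
The requested entry is -261.

-261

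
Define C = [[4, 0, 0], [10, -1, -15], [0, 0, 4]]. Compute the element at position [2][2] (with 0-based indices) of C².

16

Characteristic polynomial: t^3 - 7t^2 + 8t + 16 = (t - 4)^2(t + 1), so the eigenvalues are -1, 4, 4.
t=4: eigenvector (1, 5, -1).
t=-1: eigenvector (0, 1, 0).
t=4: eigenvector (0, -3, 1).
P = [[1, 0, 0], [5, 1, -3], [-1, 0, 1]], D = diag(4, -1, 4), P⁻¹ = [[1, 0, 0], [-2, 1, 3], [1, 0, 1]].
C² = P·diag(16, 1, 16)·P⁻¹ = [[16, 0, 0], [30, 1, -45], [0, 0, 16]].
The requested entry is 16.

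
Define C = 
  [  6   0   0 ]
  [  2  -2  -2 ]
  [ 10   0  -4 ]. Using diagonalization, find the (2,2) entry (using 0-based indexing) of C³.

-64

Characteristic polynomial: μ^3 - 28μ - 48 = (μ - 6)(μ + 2)(μ + 4), so the eigenvalues are -4, -2, 6.
μ=6: eigenvector (1, 0, 1).
μ=-2: eigenvector (0, 1, 0).
μ=-4: eigenvector (0, 1, 1).
P = [[1, 0, 0], [0, 1, 1], [1, 0, 1]], D = diag(6, -2, -4), P⁻¹ = [[1, 0, 0], [1, 1, -1], [-1, 0, 1]].
C³ = P·diag(216, -8, -64)·P⁻¹ = [[216, 0, 0], [56, -8, -56], [280, 0, -64]].
The requested entry is -64.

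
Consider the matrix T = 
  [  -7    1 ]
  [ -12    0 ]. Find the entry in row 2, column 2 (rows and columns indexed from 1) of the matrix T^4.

-444

Characteristic polynomial: s^2 + 7s + 12 = (s + 3)(s + 4), so the eigenvalues are -4, -3.
s=-3: eigenvector (1, 4).
s=-4: eigenvector (1, 3).
P = [[1, 1], [4, 3]], D = diag(-3, -4), P⁻¹ = [[-3, 1], [4, -1]].
T⁴ = P·diag(81, 256)·P⁻¹ = [[781, -175], [2100, -444]].
The requested entry is -444.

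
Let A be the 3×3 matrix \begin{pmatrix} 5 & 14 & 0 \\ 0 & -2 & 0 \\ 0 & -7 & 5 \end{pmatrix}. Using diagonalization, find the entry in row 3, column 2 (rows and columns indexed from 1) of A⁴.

-609

Characteristic polynomial: s^3 - 8s^2 + 5s + 50 = (s - 5)^2(s + 2), so the eigenvalues are -2, 5, 5.
s=5: eigenvector (1, 0, 0).
s=5: eigenvector (0, 0, 1).
s=-2: eigenvector (-2, 1, 1).
P = [[1, 0, -2], [0, 0, 1], [0, 1, 1]], D = diag(5, 5, -2), P⁻¹ = [[1, 2, 0], [0, -1, 1], [0, 1, 0]].
A⁴ = P·diag(625, 625, 16)·P⁻¹ = [[625, 1218, 0], [0, 16, 0], [0, -609, 625]].
The requested entry is -609.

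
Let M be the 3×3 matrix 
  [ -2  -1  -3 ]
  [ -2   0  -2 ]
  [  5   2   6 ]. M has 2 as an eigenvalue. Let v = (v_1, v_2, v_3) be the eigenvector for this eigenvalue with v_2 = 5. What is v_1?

10

M − 2I = [[-4, -1, -3], [-2, -2, -2], [5, 2, 4]].
Solving (M − 2I)v = 0 gives the eigenspace spanned by (10, 5, -15).
With v_2 = 5, v = (10, 5, -15), so v_1 = 10.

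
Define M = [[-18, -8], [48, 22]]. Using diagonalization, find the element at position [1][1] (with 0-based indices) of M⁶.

139840

Characteristic polynomial: λ^2 - 4λ - 12 = (λ - 6)(λ + 2), so the eigenvalues are -2, 6.
λ=-2: eigenvector (1, -2).
λ=6: eigenvector (1, -3).
P = [[1, 1], [-2, -3]], D = diag(-2, 6), P⁻¹ = [[3, 1], [-2, -1]].
M⁶ = P·diag(64, 46656)·P⁻¹ = [[-93120, -46592], [279552, 139840]].
The requested entry is 139840.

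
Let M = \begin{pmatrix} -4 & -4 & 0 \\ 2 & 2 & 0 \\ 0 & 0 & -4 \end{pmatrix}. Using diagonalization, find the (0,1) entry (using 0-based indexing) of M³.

Characteristic polynomial: s^3 + 6s^2 + 8s = s(s + 2)(s + 4), so the eigenvalues are -4, -2, 0.
s=0: eigenvector (1, -1, 0).
s=-2: eigenvector (2, -1, 0).
s=-4: eigenvector (0, 0, 1).
P = [[1, 2, 0], [-1, -1, 0], [0, 0, 1]], D = diag(0, -2, -4), P⁻¹ = [[-1, -2, 0], [1, 1, 0], [0, 0, 1]].
M³ = P·diag(0, -8, -64)·P⁻¹ = [[-16, -16, 0], [8, 8, 0], [0, 0, -64]].
The requested entry is -16.

-16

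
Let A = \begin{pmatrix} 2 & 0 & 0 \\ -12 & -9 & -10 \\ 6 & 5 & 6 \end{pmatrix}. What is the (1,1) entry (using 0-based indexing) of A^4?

Characteristic polynomial: s^3 + s^2 - 10s + 8 = (s - 2)(s - 1)(s + 4), so the eigenvalues are -4, 1, 2.
s=2: eigenvector (1, -2, 1).
s=1: eigenvector (0, -1, 1).
s=-4: eigenvector (0, -2, 1).
P = [[1, 0, 0], [-2, -1, -2], [1, 1, 1]], D = diag(2, 1, -4), P⁻¹ = [[1, 0, 0], [0, 1, 2], [-1, -1, -1]].
A⁴ = P·diag(16, 1, 256)·P⁻¹ = [[16, 0, 0], [480, 511, 510], [-240, -255, -254]].
The requested entry is 511.

511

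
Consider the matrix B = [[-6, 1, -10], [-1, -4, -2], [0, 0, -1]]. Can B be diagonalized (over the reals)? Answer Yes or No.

No

Characteristic polynomial: p(λ) = λ^3 + 11λ^2 + 35λ + 25 = (λ + 1)(λ + 5)^2.
λ = -5 has algebraic multiplicity 2; rank(B + 5I) = 2, so geometric multiplicity = 1.
Geometric multiplicity < algebraic multiplicity, so B is not diagonalizable.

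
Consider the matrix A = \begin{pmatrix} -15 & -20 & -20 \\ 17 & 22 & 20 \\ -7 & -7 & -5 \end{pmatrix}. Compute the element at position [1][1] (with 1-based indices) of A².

Characteristic polynomial: t^3 - 2t^2 - 25t + 50 = (t - 5)(t - 2)(t + 5), so the eigenvalues are -5, 2, 5.
t=5: eigenvector (-1, 1, 0).
t=2: eigenvector (0, 1, -1).
t=-5: eigenvector (-2, 2, -1).
P = [[-1, 0, -2], [1, 1, 2], [0, -1, -1]], D = diag(5, 2, -5), P⁻¹ = [[1, 2, 2], [1, 1, 0], [-1, -1, -1]].
A² = P·diag(25, 4, 25)·P⁻¹ = [[25, 0, 0], [-21, 4, 0], [21, 21, 25]].
The requested entry is 25.

25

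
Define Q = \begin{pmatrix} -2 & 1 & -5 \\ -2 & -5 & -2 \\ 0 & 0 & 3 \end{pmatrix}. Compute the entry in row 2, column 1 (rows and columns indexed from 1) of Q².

Characteristic polynomial: s^3 + 4s^2 - 9s - 36 = (s - 3)(s + 3)(s + 4), so the eigenvalues are -4, -3, 3.
s=-4: eigenvector (-1, 2, 0).
s=-3: eigenvector (1, -1, 0).
s=3: eigenvector (-1, 0, 1).
P = [[-1, 1, -1], [2, -1, 0], [0, 0, 1]], D = diag(-4, -3, 3), P⁻¹ = [[1, 1, 1], [2, 1, 2], [0, 0, 1]].
Q² = P·diag(16, 9, 9)·P⁻¹ = [[2, -7, -7], [14, 23, 14], [0, 0, 9]].
The requested entry is 14.

14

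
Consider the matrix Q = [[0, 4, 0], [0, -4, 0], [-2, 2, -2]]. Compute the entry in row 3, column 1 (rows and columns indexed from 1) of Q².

4

Characteristic polynomial: r^3 + 6r^2 + 8r = r(r + 2)(r + 4), so the eigenvalues are -4, -2, 0.
r=0: eigenvector (1, 0, -1).
r=-4: eigenvector (-1, 1, -2).
r=-2: eigenvector (0, 0, 1).
P = [[1, -1, 0], [0, 1, 0], [-1, -2, 1]], D = diag(0, -4, -2), P⁻¹ = [[1, 1, 0], [0, 1, 0], [1, 3, 1]].
Q² = P·diag(0, 16, 4)·P⁻¹ = [[0, -16, 0], [0, 16, 0], [4, -20, 4]].
The requested entry is 4.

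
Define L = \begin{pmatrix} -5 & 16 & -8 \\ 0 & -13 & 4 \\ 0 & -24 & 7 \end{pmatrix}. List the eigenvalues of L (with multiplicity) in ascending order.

-5, -5, -1

Characteristic polynomial: p(s) = s^3 + 11s^2 + 35s + 25 = (s + 1)(s + 5)^2.
Roots (with multiplicity): -5, -5, -1.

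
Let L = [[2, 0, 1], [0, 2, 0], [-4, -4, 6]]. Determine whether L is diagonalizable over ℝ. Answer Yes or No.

Characteristic polynomial: p(μ) = μ^3 - 10μ^2 + 32μ - 32 = (μ - 4)^2(μ - 2).
μ = 4 has algebraic multiplicity 2; rank(L − 4I) = 2, so geometric multiplicity = 1.
Geometric multiplicity < algebraic multiplicity, so L is not diagonalizable.

No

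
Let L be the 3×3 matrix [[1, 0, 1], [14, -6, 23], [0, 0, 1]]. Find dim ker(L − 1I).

L − 1I = [[0, 0, 1], [14, -7, 23], [0, 0, 0]].
This matrix has rank 2, so its null space has dimension 3 − 2 = 1.

1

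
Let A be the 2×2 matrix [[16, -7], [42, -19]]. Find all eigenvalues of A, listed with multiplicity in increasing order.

Characteristic polynomial: p(μ) = μ^2 + 3μ - 10 = (μ - 2)(μ + 5).
Roots (with multiplicity): -5, 2.

-5, 2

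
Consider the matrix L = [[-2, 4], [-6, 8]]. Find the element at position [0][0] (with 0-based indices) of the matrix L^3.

-104

Characteristic polynomial: λ^2 - 6λ + 8 = (λ - 4)(λ - 2), so the eigenvalues are 2, 4.
λ=2: eigenvector (1, 1).
λ=4: eigenvector (2, 3).
P = [[1, 2], [1, 3]], D = diag(2, 4), P⁻¹ = [[3, -2], [-1, 1]].
L³ = P·diag(8, 64)·P⁻¹ = [[-104, 112], [-168, 176]].
The requested entry is -104.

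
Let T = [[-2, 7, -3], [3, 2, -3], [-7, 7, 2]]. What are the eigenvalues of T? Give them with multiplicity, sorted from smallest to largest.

-5, 2, 5

Characteristic polynomial: p(s) = s^3 - 2s^2 - 25s + 50 = (s - 5)(s - 2)(s + 5).
Roots (with multiplicity): -5, 2, 5.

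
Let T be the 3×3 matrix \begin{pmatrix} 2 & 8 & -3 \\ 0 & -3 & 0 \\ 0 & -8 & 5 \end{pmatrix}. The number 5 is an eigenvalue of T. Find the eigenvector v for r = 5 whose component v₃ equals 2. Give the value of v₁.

-2

T − 5I = [[-3, 8, -3], [0, -8, 0], [0, -8, 0]].
Solving (T − 5I)v = 0 gives the eigenspace spanned by (-2, 0, 2).
With v₃ = 2, v = (-2, 0, 2), so v₁ = -2.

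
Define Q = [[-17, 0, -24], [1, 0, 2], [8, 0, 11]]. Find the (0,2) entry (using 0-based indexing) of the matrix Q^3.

Characteristic polynomial: r^3 + 6r^2 + 5r = r(r + 1)(r + 5), so the eigenvalues are -5, -1, 0.
r=-1: eigenvector (-3, -1, 2).
r=0: eigenvector (0, 1, 0).
r=-5: eigenvector (-2, 0, 1).
P = [[-3, 0, -2], [-1, 1, 0], [2, 0, 1]], D = diag(-1, 0, -5), P⁻¹ = [[1, 0, 2], [1, 1, 2], [-2, 0, -3]].
Q³ = P·diag(-1, 0, -125)·P⁻¹ = [[-497, 0, -744], [1, 0, 2], [248, 0, 371]].
The requested entry is -744.

-744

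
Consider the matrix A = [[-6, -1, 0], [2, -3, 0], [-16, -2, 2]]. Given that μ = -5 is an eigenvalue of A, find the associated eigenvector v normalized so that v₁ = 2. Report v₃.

A + 5I = [[-1, -1, 0], [2, 2, 0], [-16, -2, 7]].
Solving (A + 5I)v = 0 gives the eigenspace spanned by (2, -2, 4).
With v₁ = 2, v = (2, -2, 4), so v₃ = 4.

4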